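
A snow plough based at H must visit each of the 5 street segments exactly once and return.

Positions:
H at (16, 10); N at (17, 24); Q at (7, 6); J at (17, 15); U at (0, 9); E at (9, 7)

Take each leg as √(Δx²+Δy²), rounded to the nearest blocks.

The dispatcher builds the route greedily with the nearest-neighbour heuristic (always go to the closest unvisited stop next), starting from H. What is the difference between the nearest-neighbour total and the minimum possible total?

The nearest-neighbour route is 4 blocks longer than optimal.

H: J=5, E=8, Q=10, N=14, U=16 ⇒ J
J: N=9, E=11, Q=13, U=18 ⇒ N
N: E=19, Q=21, U=23 ⇒ E
E: Q=2, U=9 ⇒ Q
Q: U=8 ⇒ U
NN route H → J → N → E → Q → U → H costs 59.
Optimal: H → J → N → U → Q → E → H costs 55 (by enumerating all 60 distinct tours).
Excess = 59 − 55 = 4.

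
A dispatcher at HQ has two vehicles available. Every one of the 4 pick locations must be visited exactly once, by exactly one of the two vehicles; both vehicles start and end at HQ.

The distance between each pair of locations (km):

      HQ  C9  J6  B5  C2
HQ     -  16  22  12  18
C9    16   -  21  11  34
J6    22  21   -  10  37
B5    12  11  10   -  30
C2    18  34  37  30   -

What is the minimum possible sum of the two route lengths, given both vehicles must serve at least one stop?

Minimum combined distance: 95 km.

Try each way of splitting the stops between the two vehicles (each non-empty) and, for each split, find the best tour for each vehicle:
  {C9} + {J6, B5, C2}: 32 + 77 = 109
  {J6} + {C9, B5, C2}: 44 + 75 = 119
  {C9, J6} + {B5, C2}: 59 + 60 = 119
  {B5} + {C9, J6, C2}: 24 + 92 = 116
  {C9, B5} + {J6, C2}: 39 + 77 = 116
  {J6, B5} + {C9, C2}: 44 + 68 = 112
  … (7 splits in total)
  {C9, J6, B5} + {C2}: 59 + 36 = 95  ← best
Best: vehicle 1 HQ → C9 → J6 → B5 → HQ = 59; vehicle 2 HQ → C2 → HQ = 36; combined 95.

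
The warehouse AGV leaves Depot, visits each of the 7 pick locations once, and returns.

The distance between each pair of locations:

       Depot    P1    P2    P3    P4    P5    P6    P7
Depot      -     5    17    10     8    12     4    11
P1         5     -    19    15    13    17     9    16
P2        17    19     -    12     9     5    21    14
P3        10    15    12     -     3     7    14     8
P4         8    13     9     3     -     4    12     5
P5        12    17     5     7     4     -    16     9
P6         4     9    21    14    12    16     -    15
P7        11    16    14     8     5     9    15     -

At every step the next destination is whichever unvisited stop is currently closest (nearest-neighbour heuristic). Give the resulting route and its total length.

66 along Depot → P6 → P1 → P4 → P3 → P5 → P2 → P7 → Depot.

Depot → [P6:4 / P1:5 / P4:8 / P3:10 / P7:11 / P5:12 / P2:17] → P6 (4)
P6 → [P1:9 / P4:12 / P3:14 / P7:15 / P5:16 / P2:21] → P1 (9)
P1 → [P4:13 / P3:15 / P7:16 / P5:17 / P2:19] → P4 (13)
P4 → [P3:3 / P5:4 / P7:5 / P2:9] → P3 (3)
P3 → [P5:7 / P7:8 / P2:12] → P5 (7)
P5 → [P2:5 / P7:9] → P2 (5)
P2 → [P7:14] → P7 (14)
Return P7→Depot: 11.
Total = 4 + 9 + 13 + 3 + 7 + 5 + 14 + 11 = 66.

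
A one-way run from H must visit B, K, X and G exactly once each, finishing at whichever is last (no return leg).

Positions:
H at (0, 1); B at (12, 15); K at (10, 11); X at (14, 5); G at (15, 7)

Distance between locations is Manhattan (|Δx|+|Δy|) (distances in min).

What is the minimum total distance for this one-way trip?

There are 4! = 24 possible orderings.
H → B → K → X → G: 26+6+10+3 = 45
H → B → K → G → X: 26+6+9+3 = 44
H → B → X → K → G: 26+12+10+9 = 57
H → B → X → G → K: 26+12+3+9 = 50
H → B → G → K → X: 26+11+9+10 = 56
H → B → G → X → K: 26+11+3+10 = 50
H → K → B → X → G: 20+6+12+3 = 41
H → K → B → G → X: 20+6+11+3 = 40
H → K → X → B → G: 20+10+12+11 = 53
H → K → X → G → B: 20+10+3+11 = 44
H → K → G → B → X: 20+9+11+12 = 52
H → K → G → X → B: 20+9+3+12 = 44
H → X → B → K → G: 18+12+6+9 = 45
H → X → B → G → K: 18+12+11+9 = 50
… (10 more)
H → X → G → K → B: 18+3+9+6 = 36  ← best
The minimum is 36.
One shortest path: H → X → G → K → B.

Shortest open route: 36 min.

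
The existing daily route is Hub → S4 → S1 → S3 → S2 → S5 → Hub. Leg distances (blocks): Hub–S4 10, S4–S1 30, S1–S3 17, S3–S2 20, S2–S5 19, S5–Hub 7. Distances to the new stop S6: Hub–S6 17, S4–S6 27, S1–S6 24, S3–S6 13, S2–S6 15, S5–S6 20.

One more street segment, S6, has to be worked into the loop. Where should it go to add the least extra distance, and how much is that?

Insertion cost between consecutive stops i–j is d(i,S6) + d(S6,j) − d(i,j):
  between Hub and S4: 17 + 27 − 10 = 34
  between S4 and S1: 27 + 24 − 30 = 21
  between S1 and S3: 24 + 13 − 17 = 20
  between S3 and S2: 13 + 15 − 20 = 8
  between S2 and S5: 15 + 20 − 19 = 16
  between S5 and Hub: 20 + 17 − 7 = 30
Cheapest insertion is between S3 and S2, adding 8.
New total = 103 + 8 = 111.

+8 blocks — insert S6 between S3 and S2.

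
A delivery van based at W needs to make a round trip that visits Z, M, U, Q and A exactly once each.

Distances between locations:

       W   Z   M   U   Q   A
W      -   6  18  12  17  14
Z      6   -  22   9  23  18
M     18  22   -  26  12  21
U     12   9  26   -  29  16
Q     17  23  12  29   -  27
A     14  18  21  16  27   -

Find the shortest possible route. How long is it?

Shortest round trip = 81.

With 5 stops there are 5!/2 = 60 distinct round trips (a route and its reverse cost the same).
W - Z - M - U - Q - A - W: 6+22+26+29+27+14 = 124
W - Z - M - U - A - Q - W: 6+22+26+16+27+17 = 114
W - Z - M - Q - U - A - W: 6+22+12+29+16+14 = 99
W - Z - M - Q - A - U - W: 6+22+12+27+16+12 = 95
W - Z - M - A - U - Q - W: 6+22+21+16+29+17 = 111
W - Z - M - A - Q - U - W: 6+22+21+27+29+12 = 117
W - Z - U - M - Q - A - W: 6+9+26+12+27+14 = 94
W - Z - U - M - A - Q - W: 6+9+26+21+27+17 = 106
W - Z - U - Q - M - A - W: 6+9+29+12+21+14 = 91
W - Z - U - Q - A - M - W: 6+9+29+27+21+18 = 110
W - Z - U - A - M - Q - W: 6+9+16+21+12+17 = 81
W - Z - U - A - Q - M - W: 6+9+16+27+12+18 = 88
W - Z - Q - M - U - A - W: 6+23+12+26+16+14 = 97
W - Z - Q - M - A - U - W: 6+23+12+21+16+12 = 90
… (46 more)
The minimum is 81.
One optimal route: W → Z → U → A → M → Q → W (or its reverse).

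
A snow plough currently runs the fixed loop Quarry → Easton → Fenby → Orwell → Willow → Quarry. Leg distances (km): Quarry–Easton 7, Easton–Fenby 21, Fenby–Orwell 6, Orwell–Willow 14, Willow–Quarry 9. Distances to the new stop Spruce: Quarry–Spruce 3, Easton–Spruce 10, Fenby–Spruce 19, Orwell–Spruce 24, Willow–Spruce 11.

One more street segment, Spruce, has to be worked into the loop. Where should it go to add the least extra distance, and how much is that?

Insertion cost between consecutive stops i–j is d(i,Spruce) + d(Spruce,j) − d(i,j):
  between Quarry and Easton: 3 + 10 − 7 = 6
  between Easton and Fenby: 10 + 19 − 21 = 8
  between Fenby and Orwell: 19 + 24 − 6 = 37
  between Orwell and Willow: 24 + 11 − 14 = 21
  between Willow and Quarry: 11 + 3 − 9 = 5
Cheapest insertion is between Willow and Quarry, adding 5.
New total = 57 + 5 = 62.

Minimum extra distance: 5 km, inserting Spruce between Willow and Quarry.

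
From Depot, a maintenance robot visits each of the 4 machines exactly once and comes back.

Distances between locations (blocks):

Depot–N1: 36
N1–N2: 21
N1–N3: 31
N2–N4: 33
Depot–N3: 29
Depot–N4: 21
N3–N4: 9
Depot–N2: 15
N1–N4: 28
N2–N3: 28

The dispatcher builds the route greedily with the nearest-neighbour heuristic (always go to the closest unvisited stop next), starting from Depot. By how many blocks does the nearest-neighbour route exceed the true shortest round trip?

Depot: N2=15, N4=21, N3=29, N1=36 ⇒ N2
N2: N1=21, N3=28, N4=33 ⇒ N1
N1: N4=28, N3=31 ⇒ N4
N4: N3=9 ⇒ N3
NN route Depot → N2 → N1 → N4 → N3 → Depot costs 102.
Optimal: Depot → N2 → N1 → N3 → N4 → Depot costs 97 (by enumerating all 12 distinct tours).
Excess = 102 − 97 = 5.

Excess over optimum: 5 blocks.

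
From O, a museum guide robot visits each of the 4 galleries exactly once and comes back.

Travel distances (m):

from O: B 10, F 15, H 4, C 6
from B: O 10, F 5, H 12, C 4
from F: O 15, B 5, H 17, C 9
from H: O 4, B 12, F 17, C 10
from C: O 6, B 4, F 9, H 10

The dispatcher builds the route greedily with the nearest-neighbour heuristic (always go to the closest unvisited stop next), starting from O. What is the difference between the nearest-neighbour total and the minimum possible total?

Excess over optimum: 2 m.

From O: H=4, C=6, B=10, F=15 → choose H (4).
From H: C=10, B=12, F=17 → choose C (10).
From C: B=4, F=9 → choose B (4).
From B: F=5 → choose F (5).
NN route O → H → C → B → F → O costs 38.
Optimal: O → H → B → F → C → O costs 36 (by enumerating all 12 distinct tours).
Excess = 38 − 36 = 2.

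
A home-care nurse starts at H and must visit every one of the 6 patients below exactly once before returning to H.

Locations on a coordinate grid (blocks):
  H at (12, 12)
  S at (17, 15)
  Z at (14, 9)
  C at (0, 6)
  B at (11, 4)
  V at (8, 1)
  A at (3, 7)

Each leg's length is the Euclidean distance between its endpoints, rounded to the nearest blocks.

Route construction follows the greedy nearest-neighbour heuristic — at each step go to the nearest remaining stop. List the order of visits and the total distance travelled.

Nearest-neighbour total = 50 blocks; route H → Z → B → V → A → C → S → H.

From H: distances to unvisited — Z=4, S=6, B=8, A=10, V=12, C=13. Nearest is Z (4).
From Z: distances to unvisited — B=6, S=7, V=10, A=11, C=14. Nearest is B (6).
From B: distances to unvisited — V=4, A=9, C=11, S=13. Nearest is V (4).
From V: distances to unvisited — A=8, C=9, S=17. Nearest is A (8).
From A: distances to unvisited — C=3, S=16. Nearest is C (3).
From C: distances to unvisited — S=19. Nearest is S (19).
Return S→H: 6.
Total = 4 + 6 + 4 + 8 + 3 + 19 + 6 = 50.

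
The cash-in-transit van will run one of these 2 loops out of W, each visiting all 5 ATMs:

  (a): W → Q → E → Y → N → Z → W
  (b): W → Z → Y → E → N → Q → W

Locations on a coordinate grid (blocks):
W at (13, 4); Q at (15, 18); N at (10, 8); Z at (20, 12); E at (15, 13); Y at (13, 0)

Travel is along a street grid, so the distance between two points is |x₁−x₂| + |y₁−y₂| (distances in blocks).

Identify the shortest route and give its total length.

(a): 16 + 5 + 15 + 11 + 14 + 15 = 76
(b): 15 + 19 + 15 + 10 + 15 + 16 = 90

Shortest is (a), total 76 blocks.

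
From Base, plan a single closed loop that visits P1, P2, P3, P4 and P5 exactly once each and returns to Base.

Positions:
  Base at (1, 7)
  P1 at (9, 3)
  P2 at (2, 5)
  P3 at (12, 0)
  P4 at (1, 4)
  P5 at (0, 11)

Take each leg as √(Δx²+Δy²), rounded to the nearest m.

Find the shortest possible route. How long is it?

35 m — the shortest possible round trip.

Base - P1 - P2 - P3 - P4 - P5 - Base: 9+7+11+12+7+4 = 50
Base - P1 - P2 - P3 - P5 - P4 - Base: 9+7+11+16+7+3 = 53
Base - P1 - P2 - P4 - P3 - P5 - Base: 9+7+1+12+16+4 = 49
Base - P1 - P2 - P4 - P5 - P3 - Base: 9+7+1+7+16+13 = 53
Base - P1 - P2 - P5 - P3 - P4 - Base: 9+7+6+16+12+3 = 53
Base - P1 - P2 - P5 - P4 - P3 - Base: 9+7+6+7+12+13 = 54
Base - P1 - P3 - P2 - P4 - P5 - Base: 9+4+11+1+7+4 = 36
Base - P1 - P3 - P2 - P5 - P4 - Base: 9+4+11+6+7+3 = 40
Base - P1 - P3 - P4 - P2 - P5 - Base: 9+4+12+1+6+4 = 36
Base - P1 - P3 - P4 - P5 - P2 - Base: 9+4+12+7+6+2 = 40
Base - P1 - P3 - P5 - P2 - P4 - Base: 9+4+16+6+1+3 = 39
Base - P1 - P3 - P5 - P4 - P2 - Base: 9+4+16+7+1+2 = 39
Base - P1 - P4 - P2 - P3 - P5 - Base: 9+8+1+11+16+4 = 49
Base - P1 - P4 - P2 - P5 - P3 - Base: 9+8+1+6+16+13 = 53
… (46 more)
Base - P2 - P4 - P1 - P3 - P5 - Base: 2+1+8+4+16+4 = 35  ← best
The minimum is 35.
One optimal route: Base → P2 → P4 → P1 → P3 → P5 → Base (or its reverse).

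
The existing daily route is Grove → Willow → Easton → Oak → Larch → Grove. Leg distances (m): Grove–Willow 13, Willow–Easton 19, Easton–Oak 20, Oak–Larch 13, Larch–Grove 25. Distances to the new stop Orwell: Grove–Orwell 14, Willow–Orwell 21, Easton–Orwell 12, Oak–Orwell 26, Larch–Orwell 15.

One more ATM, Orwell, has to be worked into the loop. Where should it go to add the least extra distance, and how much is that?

Insertion cost between consecutive stops i–j is d(i,Orwell) + d(Orwell,j) − d(i,j):
  between Grove and Willow: 14 + 21 − 13 = 22
  between Willow and Easton: 21 + 12 − 19 = 14
  between Easton and Oak: 12 + 26 − 20 = 18
  between Oak and Larch: 26 + 15 − 13 = 28
  between Larch and Grove: 15 + 14 − 25 = 4
Cheapest insertion is between Larch and Grove, adding 4.
New total = 90 + 4 = 94.

Minimum extra distance: 4 m, inserting Orwell between Larch and Grove.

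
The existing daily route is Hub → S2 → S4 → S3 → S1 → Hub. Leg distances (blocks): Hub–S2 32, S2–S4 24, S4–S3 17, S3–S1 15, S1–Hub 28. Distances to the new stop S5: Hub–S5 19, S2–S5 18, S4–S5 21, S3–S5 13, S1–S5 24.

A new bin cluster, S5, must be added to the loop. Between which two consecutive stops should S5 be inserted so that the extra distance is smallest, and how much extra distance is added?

Minimum extra distance: 5 blocks, inserting S5 between Hub and S2.

Insertion cost between consecutive stops i–j is d(i,S5) + d(S5,j) − d(i,j):
  between Hub and S2: 19 + 18 − 32 = 5
  between S2 and S4: 18 + 21 − 24 = 15
  between S4 and S3: 21 + 13 − 17 = 17
  between S3 and S1: 13 + 24 − 15 = 22
  between S1 and Hub: 24 + 19 − 28 = 15
Cheapest insertion is between Hub and S2, adding 5.
New total = 116 + 5 = 121.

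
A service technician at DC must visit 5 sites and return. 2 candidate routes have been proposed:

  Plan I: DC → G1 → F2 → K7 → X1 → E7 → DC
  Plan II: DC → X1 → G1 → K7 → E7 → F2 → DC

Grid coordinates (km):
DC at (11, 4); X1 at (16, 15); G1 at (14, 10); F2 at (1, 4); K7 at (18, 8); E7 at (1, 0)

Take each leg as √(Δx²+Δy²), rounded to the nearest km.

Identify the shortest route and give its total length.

Plan I: 7 + 14 + 17 + 7 + 21 + 11 = 77
Plan II: 12 + 5 + 4 + 19 + 4 + 10 = 54

54 km — Plan II is the shortest.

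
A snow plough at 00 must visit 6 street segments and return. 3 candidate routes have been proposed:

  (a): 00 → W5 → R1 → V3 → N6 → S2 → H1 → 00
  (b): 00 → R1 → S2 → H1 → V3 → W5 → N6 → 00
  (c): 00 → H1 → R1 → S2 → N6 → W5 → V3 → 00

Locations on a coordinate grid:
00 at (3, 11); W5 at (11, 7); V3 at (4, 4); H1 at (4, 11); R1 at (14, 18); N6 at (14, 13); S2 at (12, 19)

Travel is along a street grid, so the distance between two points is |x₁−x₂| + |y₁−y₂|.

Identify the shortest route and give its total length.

(a): 12 + 14 + 24 + 19 + 8 + 16 + 1 = 94
(b): 18 + 3 + 16 + 7 + 10 + 9 + 13 = 76
(c): 1 + 17 + 3 + 8 + 9 + 10 + 8 = 56

56 — (c) is the shortest.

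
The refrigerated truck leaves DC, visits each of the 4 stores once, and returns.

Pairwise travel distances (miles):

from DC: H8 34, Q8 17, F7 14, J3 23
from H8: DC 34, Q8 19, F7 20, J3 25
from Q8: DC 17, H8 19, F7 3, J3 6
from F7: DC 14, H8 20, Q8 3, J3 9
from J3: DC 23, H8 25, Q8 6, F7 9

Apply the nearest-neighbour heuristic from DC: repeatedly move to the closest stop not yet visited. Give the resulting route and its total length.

82 miles along DC → F7 → Q8 → J3 → H8 → DC.

From DC: distances to unvisited — F7=14, Q8=17, J3=23, H8=34. Nearest is F7 (14).
From F7: distances to unvisited — Q8=3, J3=9, H8=20. Nearest is Q8 (3).
From Q8: distances to unvisited — J3=6, H8=19. Nearest is J3 (6).
From J3: distances to unvisited — H8=25. Nearest is H8 (25).
Return H8→DC: 34.
Total = 14 + 3 + 6 + 25 + 34 = 82.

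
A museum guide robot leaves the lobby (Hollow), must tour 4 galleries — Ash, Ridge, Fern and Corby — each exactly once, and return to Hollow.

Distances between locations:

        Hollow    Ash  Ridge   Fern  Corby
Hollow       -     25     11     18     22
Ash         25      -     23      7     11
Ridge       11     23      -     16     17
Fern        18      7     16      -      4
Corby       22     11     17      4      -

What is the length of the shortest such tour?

64 — the shortest possible round trip.

Hollow - Ash - Ridge - Fern - Corby - Hollow: 25+23+16+4+22 = 90
Hollow - Ash - Ridge - Corby - Fern - Hollow: 25+23+17+4+18 = 87
Hollow - Ash - Fern - Ridge - Corby - Hollow: 25+7+16+17+22 = 87
Hollow - Ash - Fern - Corby - Ridge - Hollow: 25+7+4+17+11 = 64
Hollow - Ash - Corby - Ridge - Fern - Hollow: 25+11+17+16+18 = 87
Hollow - Ash - Corby - Fern - Ridge - Hollow: 25+11+4+16+11 = 67
Hollow - Ridge - Ash - Fern - Corby - Hollow: 11+23+7+4+22 = 67
Hollow - Ridge - Ash - Corby - Fern - Hollow: 11+23+11+4+18 = 67
Hollow - Ridge - Fern - Ash - Corby - Hollow: 11+16+7+11+22 = 67
Hollow - Ridge - Corby - Ash - Fern - Hollow: 11+17+11+7+18 = 64
Hollow - Fern - Ash - Ridge - Corby - Hollow: 18+7+23+17+22 = 87
Hollow - Fern - Ridge - Ash - Corby - Hollow: 18+16+23+11+22 = 90
The minimum is 64.
One optimal route: Hollow → Ash → Fern → Corby → Ridge → Hollow (or its reverse).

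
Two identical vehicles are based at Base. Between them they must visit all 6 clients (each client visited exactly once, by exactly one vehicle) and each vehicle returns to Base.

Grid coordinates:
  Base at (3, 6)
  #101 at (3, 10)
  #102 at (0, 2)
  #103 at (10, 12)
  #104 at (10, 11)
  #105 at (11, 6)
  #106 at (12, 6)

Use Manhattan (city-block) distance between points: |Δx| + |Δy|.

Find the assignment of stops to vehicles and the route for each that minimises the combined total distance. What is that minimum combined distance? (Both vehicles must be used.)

Try each way of splitting the stops between the two vehicles (each non-empty) and, for each split, find the best tour for each vehicle:
  {#101} + {#102, #103, #104, #105, #106}: 8 + 44 = 52
  {#102} + {#101, #103, #104, #105, #106}: 14 + 30 = 44
  {#101, #102} + {#103, #104, #105, #106}: 22 + 30 = 52
  {#103} + {#101, #102, #104, #105, #106}: 26 + 42 = 68
  {#101, #103} + {#102, #104, #105, #106}: 26 + 42 = 68
  {#102, #103} + {#101, #104, #105, #106}: 40 + 28 = 68
  … (31 splits in total)
Best: vehicle 1 Base → #102 → Base = 14; vehicle 2 Base → #101 → #103 → #104 → #105 → #106 → Base = 30; combined 44.

Minimum combined distance: 44.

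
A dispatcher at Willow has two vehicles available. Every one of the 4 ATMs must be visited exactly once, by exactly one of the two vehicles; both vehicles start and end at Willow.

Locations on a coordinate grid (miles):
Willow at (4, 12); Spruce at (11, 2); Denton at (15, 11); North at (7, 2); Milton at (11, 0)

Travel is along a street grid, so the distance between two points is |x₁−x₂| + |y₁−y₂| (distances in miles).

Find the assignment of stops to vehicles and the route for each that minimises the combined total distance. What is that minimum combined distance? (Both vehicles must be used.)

62 miles — the smallest possible combined total.

Try each way of splitting the stops between the two vehicles (each non-empty) and, for each split, find the best tour for each vehicle:
  {Spruce} + {Denton, North, Milton}: 34 + 46 = 80
  {Denton} + {Spruce, North, Milton}: 24 + 38 = 62
  {Spruce, Denton} + {North, Milton}: 42 + 38 = 80
  {North} + {Spruce, Denton, Milton}: 26 + 46 = 72
  {Spruce, North} + {Denton, Milton}: 34 + 46 = 80
  {Denton, North} + {Spruce, Milton}: 42 + 38 = 80
  … (7 splits in total)
Best: vehicle 1 Willow → Denton → Willow = 24; vehicle 2 Willow → Spruce → Milton → North → Willow = 38; combined 62.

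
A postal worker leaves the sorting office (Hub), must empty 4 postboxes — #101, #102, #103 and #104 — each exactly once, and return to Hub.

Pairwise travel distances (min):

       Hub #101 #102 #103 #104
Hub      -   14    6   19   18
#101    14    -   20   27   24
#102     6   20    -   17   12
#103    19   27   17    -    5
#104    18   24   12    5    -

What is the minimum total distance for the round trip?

There are 12 distinct closed tours to check (reversals are equivalent).
Hub-#101-#102-#103-#104-Hub: 14+20+17+5+18 = 74
Hub-#101-#102-#104-#103-Hub: 14+20+12+5+19 = 70
Hub-#101-#103-#102-#104-Hub: 14+27+17+12+18 = 88
Hub-#101-#103-#104-#102-Hub: 14+27+5+12+6 = 64
Hub-#101-#104-#102-#103-Hub: 14+24+12+17+19 = 86
Hub-#101-#104-#103-#102-Hub: 14+24+5+17+6 = 66
Hub-#102-#101-#103-#104-Hub: 6+20+27+5+18 = 76
Hub-#102-#101-#104-#103-Hub: 6+20+24+5+19 = 74
Hub-#102-#103-#101-#104-Hub: 6+17+27+24+18 = 92
Hub-#102-#104-#101-#103-Hub: 6+12+24+27+19 = 88
Hub-#103-#101-#102-#104-Hub: 19+27+20+12+18 = 96
Hub-#103-#102-#101-#104-Hub: 19+17+20+24+18 = 98
The minimum is 64.
One optimal route: Hub → #101 → #103 → #104 → #102 → Hub (or its reverse).

64 min — the shortest possible round trip.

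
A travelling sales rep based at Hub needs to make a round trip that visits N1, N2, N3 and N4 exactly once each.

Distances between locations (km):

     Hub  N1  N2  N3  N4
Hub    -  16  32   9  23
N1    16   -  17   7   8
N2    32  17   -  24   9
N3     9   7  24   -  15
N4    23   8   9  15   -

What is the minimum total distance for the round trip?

65 km — the shortest possible round trip.

Hub → N1 → N2 → N3 → N4 → Hub: 16+17+24+15+23 = 95
Hub → N1 → N2 → N4 → N3 → Hub: 16+17+9+15+9 = 66
Hub → N1 → N3 → N2 → N4 → Hub: 16+7+24+9+23 = 79
Hub → N1 → N3 → N4 → N2 → Hub: 16+7+15+9+32 = 79
Hub → N1 → N4 → N2 → N3 → Hub: 16+8+9+24+9 = 66
Hub → N1 → N4 → N3 → N2 → Hub: 16+8+15+24+32 = 95
Hub → N2 → N1 → N3 → N4 → Hub: 32+17+7+15+23 = 94
Hub → N2 → N1 → N4 → N3 → Hub: 32+17+8+15+9 = 81
Hub → N2 → N3 → N1 → N4 → Hub: 32+24+7+8+23 = 94
Hub → N2 → N4 → N1 → N3 → Hub: 32+9+8+7+9 = 65
Hub → N3 → N1 → N2 → N4 → Hub: 9+7+17+9+23 = 65
Hub → N3 → N2 → N1 → N4 → Hub: 9+24+17+8+23 = 81
The minimum is 65.
One optimal route: Hub → N2 → N4 → N1 → N3 → Hub (or its reverse).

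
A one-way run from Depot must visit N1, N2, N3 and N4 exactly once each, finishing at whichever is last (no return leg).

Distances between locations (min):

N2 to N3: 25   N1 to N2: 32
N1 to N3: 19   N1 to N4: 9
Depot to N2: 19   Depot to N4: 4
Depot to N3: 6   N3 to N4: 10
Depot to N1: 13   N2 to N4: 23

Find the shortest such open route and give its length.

Minimum one-way distance = 57 min.

There are 4! = 24 possible orderings.
Depot→N1→N2→N3→N4: 13+32+25+10 = 80
Depot→N1→N2→N4→N3: 13+32+23+10 = 78
Depot→N1→N3→N2→N4: 13+19+25+23 = 80
Depot→N1→N3→N4→N2: 13+19+10+23 = 65
Depot→N1→N4→N2→N3: 13+9+23+25 = 70
Depot→N1→N4→N3→N2: 13+9+10+25 = 57
Depot→N2→N1→N3→N4: 19+32+19+10 = 80
Depot→N2→N1→N4→N3: 19+32+9+10 = 70
Depot→N2→N3→N1→N4: 19+25+19+9 = 72
Depot→N2→N3→N4→N1: 19+25+10+9 = 63
Depot→N2→N4→N1→N3: 19+23+9+19 = 70
Depot→N2→N4→N3→N1: 19+23+10+19 = 71
Depot→N3→N1→N2→N4: 6+19+32+23 = 80
Depot→N3→N1→N4→N2: 6+19+9+23 = 57
… (10 more)
The minimum is 57.
One shortest path: Depot → N1 → N4 → N3 → N2.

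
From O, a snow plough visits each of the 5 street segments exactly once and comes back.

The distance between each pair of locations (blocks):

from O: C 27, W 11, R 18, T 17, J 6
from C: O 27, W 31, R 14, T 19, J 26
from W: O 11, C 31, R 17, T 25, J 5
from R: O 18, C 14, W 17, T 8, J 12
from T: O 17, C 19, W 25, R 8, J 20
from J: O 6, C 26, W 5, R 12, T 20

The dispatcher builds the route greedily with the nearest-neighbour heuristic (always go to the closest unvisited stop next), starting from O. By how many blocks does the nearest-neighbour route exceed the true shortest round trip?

O: J=6, W=11, T=17, R=18, C=27 ⇒ J
J: W=5, R=12, T=20, C=26 ⇒ W
W: R=17, T=25, C=31 ⇒ R
R: T=8, C=14 ⇒ T
T: C=19 ⇒ C
NN route O → J → W → R → T → C → O costs 82.
Optimal: O → W → J → R → C → T → O costs 78 (by enumerating all 60 distinct tours).
Excess = 82 − 78 = 4.

4 blocks longer than the optimal tour.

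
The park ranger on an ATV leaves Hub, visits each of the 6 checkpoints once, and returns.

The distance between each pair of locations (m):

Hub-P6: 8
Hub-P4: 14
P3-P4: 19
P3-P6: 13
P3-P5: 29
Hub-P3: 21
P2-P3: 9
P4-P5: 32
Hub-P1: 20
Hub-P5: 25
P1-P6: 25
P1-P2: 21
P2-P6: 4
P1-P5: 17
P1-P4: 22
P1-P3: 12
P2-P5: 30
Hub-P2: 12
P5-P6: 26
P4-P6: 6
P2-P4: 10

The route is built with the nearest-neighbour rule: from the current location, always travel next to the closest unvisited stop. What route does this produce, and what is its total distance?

From Hub: distances to unvisited — P6=8, P2=12, P4=14, P1=20, P3=21, P5=25. Nearest is P6 (8).
From P6: distances to unvisited — P2=4, P4=6, P3=13, P1=25, P5=26. Nearest is P2 (4).
From P2: distances to unvisited — P3=9, P4=10, P1=21, P5=30. Nearest is P3 (9).
From P3: distances to unvisited — P1=12, P4=19, P5=29. Nearest is P1 (12).
From P1: distances to unvisited — P5=17, P4=22. Nearest is P5 (17).
From P5: distances to unvisited — P4=32. Nearest is P4 (32).
Return P4→Hub: 14.
Total = 8 + 4 + 9 + 12 + 17 + 32 + 14 = 96.

Total distance 96 m via the nearest-neighbour route Hub → P6 → P2 → P3 → P1 → P5 → P4 → Hub.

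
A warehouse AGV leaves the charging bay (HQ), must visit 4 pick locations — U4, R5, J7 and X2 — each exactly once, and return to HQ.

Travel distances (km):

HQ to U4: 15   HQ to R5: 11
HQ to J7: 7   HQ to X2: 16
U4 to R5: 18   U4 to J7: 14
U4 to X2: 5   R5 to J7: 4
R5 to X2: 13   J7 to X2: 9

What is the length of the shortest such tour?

Shortest round trip = 44 km.

There are 12 distinct closed tours to check (reversals are equivalent).
HQ-U4-R5-J7-X2-HQ: 15+18+4+9+16 = 62
HQ-U4-R5-X2-J7-HQ: 15+18+13+9+7 = 62
HQ-U4-J7-R5-X2-HQ: 15+14+4+13+16 = 62
HQ-U4-J7-X2-R5-HQ: 15+14+9+13+11 = 62
HQ-U4-X2-R5-J7-HQ: 15+5+13+4+7 = 44
HQ-U4-X2-J7-R5-HQ: 15+5+9+4+11 = 44
HQ-R5-U4-J7-X2-HQ: 11+18+14+9+16 = 68
HQ-R5-U4-X2-J7-HQ: 11+18+5+9+7 = 50
HQ-R5-J7-U4-X2-HQ: 11+4+14+5+16 = 50
HQ-R5-X2-U4-J7-HQ: 11+13+5+14+7 = 50
HQ-J7-U4-R5-X2-HQ: 7+14+18+13+16 = 68
HQ-J7-R5-U4-X2-HQ: 7+4+18+5+16 = 50
The minimum is 44.
One optimal route: HQ → U4 → X2 → R5 → J7 → HQ (or its reverse).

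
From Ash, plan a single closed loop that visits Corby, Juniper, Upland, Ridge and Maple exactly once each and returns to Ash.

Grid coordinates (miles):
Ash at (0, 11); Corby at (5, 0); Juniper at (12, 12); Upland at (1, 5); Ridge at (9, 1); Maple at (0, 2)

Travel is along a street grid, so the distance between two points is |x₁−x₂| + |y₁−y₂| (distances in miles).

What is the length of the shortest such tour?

50 miles — the shortest possible round trip.

With 5 stops there are 5!/2 = 60 distinct round trips (a route and its reverse cost the same).
Ash-Corby-Juniper-Upland-Ridge-Maple-Ash: 16+19+18+12+10+9 = 84
Ash-Corby-Juniper-Upland-Maple-Ridge-Ash: 16+19+18+4+10+19 = 86
Ash-Corby-Juniper-Ridge-Upland-Maple-Ash: 16+19+14+12+4+9 = 74
Ash-Corby-Juniper-Ridge-Maple-Upland-Ash: 16+19+14+10+4+7 = 70
Ash-Corby-Juniper-Maple-Upland-Ridge-Ash: 16+19+22+4+12+19 = 92
Ash-Corby-Juniper-Maple-Ridge-Upland-Ash: 16+19+22+10+12+7 = 86
Ash-Corby-Upland-Juniper-Ridge-Maple-Ash: 16+9+18+14+10+9 = 76
Ash-Corby-Upland-Juniper-Maple-Ridge-Ash: 16+9+18+22+10+19 = 94
Ash-Corby-Upland-Ridge-Juniper-Maple-Ash: 16+9+12+14+22+9 = 82
Ash-Corby-Upland-Ridge-Maple-Juniper-Ash: 16+9+12+10+22+13 = 82
Ash-Corby-Upland-Maple-Juniper-Ridge-Ash: 16+9+4+22+14+19 = 84
Ash-Corby-Upland-Maple-Ridge-Juniper-Ash: 16+9+4+10+14+13 = 66
Ash-Corby-Ridge-Juniper-Upland-Maple-Ash: 16+5+14+18+4+9 = 66
Ash-Corby-Ridge-Juniper-Maple-Upland-Ash: 16+5+14+22+4+7 = 68
… (46 more)
Ash-Juniper-Ridge-Corby-Maple-Upland-Ash: 13+14+5+7+4+7 = 50  ← best
The minimum is 50.
One optimal route: Ash → Juniper → Ridge → Corby → Maple → Upland → Ash (or its reverse).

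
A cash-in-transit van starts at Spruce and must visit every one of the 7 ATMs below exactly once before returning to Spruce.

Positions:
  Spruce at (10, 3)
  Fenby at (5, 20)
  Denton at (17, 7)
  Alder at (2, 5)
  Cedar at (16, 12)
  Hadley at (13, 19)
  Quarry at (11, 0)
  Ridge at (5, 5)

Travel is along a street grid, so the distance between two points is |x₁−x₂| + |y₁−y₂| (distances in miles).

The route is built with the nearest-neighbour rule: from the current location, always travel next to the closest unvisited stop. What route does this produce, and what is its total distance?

At Spruce the remaining stops are Quarry 4, Ridge 7, Alder 10, Denton 11, Cedar 15, Hadley 19, Fenby 22; go to Quarry.
At Quarry the remaining stops are Ridge 11, Denton 13, Alder 14, Cedar 17, Hadley 21, Fenby 26; go to Ridge.
At Ridge the remaining stops are Alder 3, Denton 14, Fenby 15, Cedar 18, Hadley 22; go to Alder.
At Alder the remaining stops are Denton 17, Fenby 18, Cedar 21, Hadley 25; go to Denton.
At Denton the remaining stops are Cedar 6, Hadley 16, Fenby 25; go to Cedar.
At Cedar the remaining stops are Hadley 10, Fenby 19; go to Hadley.
At Hadley the remaining stops are Fenby 9; go to Fenby.
Return Fenby→Spruce: 22.
Total = 4 + 11 + 3 + 17 + 6 + 10 + 9 + 22 = 82.

82 miles along Spruce → Quarry → Ridge → Alder → Denton → Cedar → Hadley → Fenby → Spruce.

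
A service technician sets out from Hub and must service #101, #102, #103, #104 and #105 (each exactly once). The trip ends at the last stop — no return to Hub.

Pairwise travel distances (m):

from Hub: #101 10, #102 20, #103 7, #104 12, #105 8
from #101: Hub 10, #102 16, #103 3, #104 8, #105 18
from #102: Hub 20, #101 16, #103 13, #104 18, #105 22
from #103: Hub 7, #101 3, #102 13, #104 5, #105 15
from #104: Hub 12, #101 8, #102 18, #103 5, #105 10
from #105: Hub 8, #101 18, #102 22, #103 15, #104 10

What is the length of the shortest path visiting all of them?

There are 5! = 120 possible orderings.
Hub → #101 → #102 → #103 → #104 → #105: 10+16+13+5+10 = 54
Hub → #101 → #102 → #103 → #105 → #104: 10+16+13+15+10 = 64
Hub → #101 → #102 → #104 → #103 → #105: 10+16+18+5+15 = 64
Hub → #101 → #102 → #104 → #105 → #103: 10+16+18+10+15 = 69
Hub → #101 → #102 → #105 → #103 → #104: 10+16+22+15+5 = 68
Hub → #101 → #102 → #105 → #104 → #103: 10+16+22+10+5 = 63
Hub → #101 → #103 → #102 → #104 → #105: 10+3+13+18+10 = 54
Hub → #101 → #103 → #102 → #105 → #104: 10+3+13+22+10 = 58
Hub → #101 → #103 → #104 → #102 → #105: 10+3+5+18+22 = 58
Hub → #101 → #103 → #104 → #105 → #102: 10+3+5+10+22 = 50
Hub → #101 → #103 → #105 → #102 → #104: 10+3+15+22+18 = 68
Hub → #101 → #103 → #105 → #104 → #102: 10+3+15+10+18 = 56
Hub → #101 → #104 → #102 → #103 → #105: 10+8+18+13+15 = 64
Hub → #101 → #104 → #102 → #105 → #103: 10+8+18+22+15 = 73
… (106 more)
Hub → #105 → #104 → #101 → #103 → #102: 8+10+8+3+13 = 42  ← best
The minimum is 42.
One shortest path: Hub → #105 → #104 → #101 → #103 → #102.

Shortest open route: 42 m.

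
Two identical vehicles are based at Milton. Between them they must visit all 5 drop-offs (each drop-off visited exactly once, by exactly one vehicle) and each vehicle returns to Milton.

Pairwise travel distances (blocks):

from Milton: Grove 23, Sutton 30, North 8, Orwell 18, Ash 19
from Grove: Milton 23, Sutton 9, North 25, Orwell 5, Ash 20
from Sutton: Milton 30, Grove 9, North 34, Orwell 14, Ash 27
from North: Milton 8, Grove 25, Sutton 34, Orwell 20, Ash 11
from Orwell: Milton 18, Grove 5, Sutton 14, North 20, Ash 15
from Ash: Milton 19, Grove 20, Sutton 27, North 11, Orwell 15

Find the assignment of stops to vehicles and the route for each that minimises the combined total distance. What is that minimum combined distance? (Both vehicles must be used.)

There are 2^4 − 1 = 15 ways to divide the 5 stops into two non-empty groups. For each, the best each vehicle can do is its own shortest tour through its group:
  {Grove} + {Sutton, North, Orwell, Ash}: 46 + 78 = 124
  {Sutton} + {Grove, North, Orwell, Ash}: 60 + 62 = 122
  {Grove, Sutton} + {North, Orwell, Ash}: 62 + 52 = 114
  {North} + {Grove, Sutton, Orwell, Ash}: 16 + 78 = 94
  {Grove, North} + {Sutton, Orwell, Ash}: 56 + 78 = 134
  {Sutton, North} + {Grove, Orwell, Ash}: 72 + 62 = 134
  … (15 splits in total)
Best: vehicle 1 Milton → North → Milton = 16; vehicle 2 Milton → Sutton → Grove → Orwell → Ash → Milton = 78; combined 94.

Minimum combined distance: 94 blocks.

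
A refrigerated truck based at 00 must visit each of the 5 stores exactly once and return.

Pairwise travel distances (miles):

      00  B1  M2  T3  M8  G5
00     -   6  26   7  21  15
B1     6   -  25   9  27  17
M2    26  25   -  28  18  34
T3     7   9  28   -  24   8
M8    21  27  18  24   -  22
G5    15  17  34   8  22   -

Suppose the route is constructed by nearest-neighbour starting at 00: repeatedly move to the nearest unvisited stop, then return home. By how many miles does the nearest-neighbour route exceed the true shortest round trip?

Excess over optimum: 3 miles.

00: B1=6, T3=7, G5=15, M8=21, M2=26 ⇒ B1
B1: T3=9, G5=17, M2=25, M8=27 ⇒ T3
T3: G5=8, M8=24, M2=28 ⇒ G5
G5: M8=22, M2=34 ⇒ M8
M8: M2=18 ⇒ M2
NN route 00 → B1 → T3 → G5 → M8 → M2 → 00 costs 89.
Optimal: 00 → B1 → M2 → M8 → G5 → T3 → 00 costs 86 (by enumerating all 60 distinct tours).
Excess = 89 − 86 = 3.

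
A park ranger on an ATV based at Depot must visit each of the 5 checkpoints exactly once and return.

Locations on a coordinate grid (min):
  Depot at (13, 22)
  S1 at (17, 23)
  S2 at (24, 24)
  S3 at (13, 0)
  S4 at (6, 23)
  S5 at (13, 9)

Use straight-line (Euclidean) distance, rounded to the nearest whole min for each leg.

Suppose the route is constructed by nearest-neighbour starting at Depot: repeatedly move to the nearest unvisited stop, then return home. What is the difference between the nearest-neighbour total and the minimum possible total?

7 min longer than the optimal tour.

From Depot: S1=4, S4=7, S2=11, S5=13, S3=22 → choose S1 (4).
From S1: S2=7, S4=11, S5=15, S3=23 → choose S2 (7).
From S2: S4=18, S5=19, S3=26 → choose S4 (18).
From S4: S5=16, S3=24 → choose S5 (16).
From S5: S3=9 → choose S3 (9).
NN route Depot → S1 → S2 → S4 → S5 → S3 → Depot costs 76.
Optimal: Depot → S1 → S2 → S3 → S5 → S4 → Depot costs 69 (by enumerating all 60 distinct tours).
Excess = 76 − 69 = 7.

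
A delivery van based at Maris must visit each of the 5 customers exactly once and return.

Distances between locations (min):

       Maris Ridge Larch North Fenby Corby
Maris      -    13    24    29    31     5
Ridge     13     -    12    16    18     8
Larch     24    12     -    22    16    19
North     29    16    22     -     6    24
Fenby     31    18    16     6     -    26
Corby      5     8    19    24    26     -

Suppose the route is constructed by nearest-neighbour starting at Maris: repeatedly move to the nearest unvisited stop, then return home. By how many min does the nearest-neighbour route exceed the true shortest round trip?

Maris: Corby=5, Ridge=13, Larch=24, North=29, Fenby=31 ⇒ Corby
Corby: Ridge=8, Larch=19, North=24, Fenby=26 ⇒ Ridge
Ridge: Larch=12, North=16, Fenby=18 ⇒ Larch
Larch: Fenby=16, North=22 ⇒ Fenby
Fenby: North=6 ⇒ North
NN route Maris → Corby → Ridge → Larch → Fenby → North → Maris costs 76.
Optimal: Maris → Ridge → North → Fenby → Larch → Corby → Maris costs 75 (by enumerating all 60 distinct tours).
Excess = 76 − 75 = 1.

1 min longer than the optimal tour.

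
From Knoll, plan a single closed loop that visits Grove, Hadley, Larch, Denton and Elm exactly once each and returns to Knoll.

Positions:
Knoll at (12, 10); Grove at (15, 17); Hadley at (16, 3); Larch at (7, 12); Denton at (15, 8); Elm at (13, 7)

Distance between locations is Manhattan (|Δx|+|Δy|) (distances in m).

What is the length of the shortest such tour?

Shortest round trip = 46 m.

Knoll → Grove → Hadley → Larch → Denton → Elm → Knoll: 10+15+18+12+3+4 = 62
Knoll → Grove → Hadley → Larch → Elm → Denton → Knoll: 10+15+18+11+3+5 = 62
Knoll → Grove → Hadley → Denton → Larch → Elm → Knoll: 10+15+6+12+11+4 = 58
Knoll → Grove → Hadley → Denton → Elm → Larch → Knoll: 10+15+6+3+11+7 = 52
Knoll → Grove → Hadley → Elm → Larch → Denton → Knoll: 10+15+7+11+12+5 = 60
Knoll → Grove → Hadley → Elm → Denton → Larch → Knoll: 10+15+7+3+12+7 = 54
Knoll → Grove → Larch → Hadley → Denton → Elm → Knoll: 10+13+18+6+3+4 = 54
Knoll → Grove → Larch → Hadley → Elm → Denton → Knoll: 10+13+18+7+3+5 = 56
Knoll → Grove → Larch → Denton → Hadley → Elm → Knoll: 10+13+12+6+7+4 = 52
Knoll → Grove → Larch → Denton → Elm → Hadley → Knoll: 10+13+12+3+7+11 = 56
Knoll → Grove → Larch → Elm → Hadley → Denton → Knoll: 10+13+11+7+6+5 = 52
Knoll → Grove → Larch → Elm → Denton → Hadley → Knoll: 10+13+11+3+6+11 = 54
Knoll → Grove → Denton → Hadley → Larch → Elm → Knoll: 10+9+6+18+11+4 = 58
Knoll → Grove → Denton → Hadley → Elm → Larch → Knoll: 10+9+6+7+11+7 = 50
… (46 more)
Knoll → Larch → Grove → Denton → Hadley → Elm → Knoll: 7+13+9+6+7+4 = 46  ← best
The minimum is 46.
One optimal route: Knoll → Larch → Grove → Denton → Hadley → Elm → Knoll (or its reverse).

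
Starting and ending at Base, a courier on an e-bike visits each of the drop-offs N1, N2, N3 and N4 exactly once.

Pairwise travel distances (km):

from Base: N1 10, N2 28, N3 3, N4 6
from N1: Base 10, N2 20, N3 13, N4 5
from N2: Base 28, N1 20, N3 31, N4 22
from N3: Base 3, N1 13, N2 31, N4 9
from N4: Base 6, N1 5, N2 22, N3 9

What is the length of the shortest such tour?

With 4 stops there are 4!/2 = 12 distinct round trips (a route and its reverse cost the same).
Base→N1→N2→N3→N4→Base: 10+20+31+9+6 = 76
Base→N1→N2→N4→N3→Base: 10+20+22+9+3 = 64
Base→N1→N3→N2→N4→Base: 10+13+31+22+6 = 82
Base→N1→N3→N4→N2→Base: 10+13+9+22+28 = 82
Base→N1→N4→N2→N3→Base: 10+5+22+31+3 = 71
Base→N1→N4→N3→N2→Base: 10+5+9+31+28 = 83
Base→N2→N1→N3→N4→Base: 28+20+13+9+6 = 76
Base→N2→N1→N4→N3→Base: 28+20+5+9+3 = 65
Base→N2→N3→N1→N4→Base: 28+31+13+5+6 = 83
Base→N2→N4→N1→N3→Base: 28+22+5+13+3 = 71
Base→N3→N1→N2→N4→Base: 3+13+20+22+6 = 64
Base→N3→N2→N1→N4→Base: 3+31+20+5+6 = 65
The minimum is 64.
One optimal route: Base → N1 → N2 → N4 → N3 → Base (or its reverse).

64 km — the shortest possible round trip.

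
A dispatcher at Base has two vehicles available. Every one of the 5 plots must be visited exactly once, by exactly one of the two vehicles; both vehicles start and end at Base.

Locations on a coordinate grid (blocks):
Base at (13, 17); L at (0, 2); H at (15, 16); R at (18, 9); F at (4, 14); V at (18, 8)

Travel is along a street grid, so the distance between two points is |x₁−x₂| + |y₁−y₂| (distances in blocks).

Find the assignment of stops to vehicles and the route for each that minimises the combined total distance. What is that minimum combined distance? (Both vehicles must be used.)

Minimum combined distance: 72 blocks.

Check every non-empty split of the stops between the two vehicles; for each half take its own optimal tour:
  {L} + {H, R, F, V}: 56 + 46 = 102
  {H} + {L, R, F, V}: 6 + 66 = 72
  {L, H} + {R, F, V}: 60 + 46 = 106
  {R} + {L, H, F, V}: 26 + 66 = 92
  {L, R} + {H, F, V}: 66 + 46 = 112
  {H, R} + {L, F, V}: 26 + 66 = 92
  … (15 splits in total)
Best: vehicle 1 Base → H → Base = 6; vehicle 2 Base → R → V → L → F → Base = 66; combined 72.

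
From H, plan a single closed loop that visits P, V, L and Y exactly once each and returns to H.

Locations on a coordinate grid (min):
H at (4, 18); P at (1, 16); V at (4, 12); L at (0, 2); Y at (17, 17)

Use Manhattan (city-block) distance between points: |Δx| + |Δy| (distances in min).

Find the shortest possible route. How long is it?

With 4 stops there are 4!/2 = 12 distinct round trips (a route and its reverse cost the same).
H → P → V → L → Y → H: 5+7+14+32+14 = 72
H → P → V → Y → L → H: 5+7+18+32+20 = 82
H → P → L → V → Y → H: 5+15+14+18+14 = 66
H → P → L → Y → V → H: 5+15+32+18+6 = 76
H → P → Y → V → L → H: 5+17+18+14+20 = 74
H → P → Y → L → V → H: 5+17+32+14+6 = 74
H → V → P → L → Y → H: 6+7+15+32+14 = 74
H → V → P → Y → L → H: 6+7+17+32+20 = 82
H → V → L → P → Y → H: 6+14+15+17+14 = 66
H → V → Y → P → L → H: 6+18+17+15+20 = 76
H → L → P → V → Y → H: 20+15+7+18+14 = 74
H → L → V → P → Y → H: 20+14+7+17+14 = 72
The minimum is 66.
One optimal route: H → P → L → V → Y → H (or its reverse).

Minimum total distance: 66 min.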